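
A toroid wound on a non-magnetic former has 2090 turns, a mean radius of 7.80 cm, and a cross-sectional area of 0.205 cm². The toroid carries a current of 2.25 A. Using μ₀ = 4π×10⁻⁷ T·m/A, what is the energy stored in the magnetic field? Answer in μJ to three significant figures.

U ≈ 581 μJ

L = μ₀N²A/(2πR) = (4π×10⁻⁷)(2090)²(2.050×10^-5)/(2π×7.800×10^-2) = 2.296×10^-4 H.
U = ½LI² = ½(2.296×10^-4)(2.25)² = 5.812×10^-4 J.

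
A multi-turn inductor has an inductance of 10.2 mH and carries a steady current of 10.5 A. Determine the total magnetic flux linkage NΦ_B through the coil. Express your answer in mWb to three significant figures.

NΦ_B ≈ 107 mWb

From L = NΦ_B/I, the flux linkage is NΦ_B = LI.
NΦ_B = (1.020×10^-2 H)(10.5 A) = 0.1071 Wb.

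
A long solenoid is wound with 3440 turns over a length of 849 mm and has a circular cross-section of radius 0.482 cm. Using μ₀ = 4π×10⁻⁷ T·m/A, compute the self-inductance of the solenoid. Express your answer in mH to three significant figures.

L ≈ 1.28 mH

A = πr² = π(4.820×10^-3 m)² = 7.299×10^-5 m².
For a long solenoid, L = μ₀N²A/ℓ.
L = (4π×10⁻⁷)(3440)²(7.299×10^-5)/(0.849 m) = 1.278×10^-3 H.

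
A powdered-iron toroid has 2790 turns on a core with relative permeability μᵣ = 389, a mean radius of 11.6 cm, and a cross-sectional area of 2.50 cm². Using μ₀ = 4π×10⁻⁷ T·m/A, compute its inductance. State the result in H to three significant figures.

L ≈ 1.31 H

For a thin toroid, L = μ₀μᵣN²A/(2πR).
L = (4π×10⁻⁷)(389)(2790)²(2.500×10^-4) / (2π×0.116 m) = 1.305 H.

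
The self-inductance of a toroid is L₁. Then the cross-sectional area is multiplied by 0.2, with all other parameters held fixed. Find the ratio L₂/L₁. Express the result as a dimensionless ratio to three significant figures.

For a toroid, L ∝ μᵣN²A/R.
L₂/L₁ = (0.2) = 0.200.

L₂/L₁ = 0.200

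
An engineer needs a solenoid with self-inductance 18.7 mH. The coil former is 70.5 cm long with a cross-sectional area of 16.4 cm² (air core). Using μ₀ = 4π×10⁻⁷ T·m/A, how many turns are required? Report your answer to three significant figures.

A = 16.4 cm² = 1.640×10^-3 m².
From L = μ₀N²A/ℓ, N = √(Lℓ / (μ₀A)).
N = √[(1.870×10^-2)(0.705) / ((4π×10⁻⁷)×1.640×10^-3)] = √(6.397×10^6) ≈ 2529.2.

N ≈ 2530 turns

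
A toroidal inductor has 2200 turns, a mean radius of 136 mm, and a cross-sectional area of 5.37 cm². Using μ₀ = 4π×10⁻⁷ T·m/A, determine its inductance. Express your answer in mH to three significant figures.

For a thin toroid, L = μ₀N²A/(2πR).
L = (4π×10⁻⁷)(2200)²(5.370×10^-4) / (2π×0.136 m) = 3.822×10^-3 H.

L ≈ 3.82 mH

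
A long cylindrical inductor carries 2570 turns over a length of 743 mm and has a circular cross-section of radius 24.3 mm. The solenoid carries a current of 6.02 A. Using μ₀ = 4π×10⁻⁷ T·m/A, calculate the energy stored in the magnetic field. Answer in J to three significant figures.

A = πr² = π(2.430×10^-2 m)² = 1.855×10^-3 m².
L = μ₀N²A/ℓ = (4π×10⁻⁷)(2570)²(1.855×10^-3)/(0.743) = 2.072×10^-2 H.
U = ½LI² = ½(2.072×10^-2)(6.02)² = 0.3755 J.

U ≈ 0.376 J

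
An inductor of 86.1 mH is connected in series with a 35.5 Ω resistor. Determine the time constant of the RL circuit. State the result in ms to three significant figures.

τ = L/R = (8.610×10^-2 H)/(35.5 Ω) = 2.425×10^-3 s.

τ ≈ 2.43 ms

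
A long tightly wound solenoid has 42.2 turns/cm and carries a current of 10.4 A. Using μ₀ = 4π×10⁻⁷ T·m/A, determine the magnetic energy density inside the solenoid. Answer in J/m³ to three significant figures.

B = μ₀nI = (4π×10⁻⁷)(4.220×10^3)(10.4) = 5.515×10^-2 T.
u = B²/(2μ₀) = (5.515×10^-2)²/(2×4π×10⁻⁷) = 1.210×10^3 J/m³.

u ≈ 1210 J/m³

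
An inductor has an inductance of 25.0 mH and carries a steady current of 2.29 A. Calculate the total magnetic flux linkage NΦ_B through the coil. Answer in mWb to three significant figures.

From L = NΦ_B/I, the flux linkage is NΦ_B = LI.
NΦ_B = (2.500×10^-2 H)(2.29 A) = 5.725×10^-2 Wb.

NΦ_B ≈ 57.3 mWb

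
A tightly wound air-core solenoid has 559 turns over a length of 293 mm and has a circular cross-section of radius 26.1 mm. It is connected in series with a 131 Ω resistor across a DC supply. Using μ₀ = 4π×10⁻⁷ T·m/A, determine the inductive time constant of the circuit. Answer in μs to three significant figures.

A = πr² = π(2.610×10^-2 m)² = 2.140×10^-3 m².
L = μ₀N²A/ℓ = (4π×10⁻⁷)(559)²(2.140×10^-3)/(0.293) = 2.868×10^-3 H.
τ = L/R = (2.868×10^-3)/(131) = 2.189×10^-5 s.

τ ≈ 21.9 μs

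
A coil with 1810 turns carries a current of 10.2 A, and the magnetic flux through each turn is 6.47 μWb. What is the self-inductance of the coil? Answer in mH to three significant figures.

L ≈ 1.15 mH

Self-inductance is defined by L = NΦ_B/I (flux linkage over current).
L = (1810)(6.470×10^-6 Wb)/(10.2 A) = 1.148×10^-3 H.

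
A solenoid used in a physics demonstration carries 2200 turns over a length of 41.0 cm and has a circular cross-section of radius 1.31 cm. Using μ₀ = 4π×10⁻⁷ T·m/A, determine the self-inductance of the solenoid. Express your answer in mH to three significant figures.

A = πr² = π(1.310×10^-2 m)² = 5.391×10^-4 m².
For a long solenoid, L = μ₀N²A/ℓ.
L = (4π×10⁻⁷)(2200)²(5.391×10^-4)/(0.41 m) = 7.998×10^-3 H.

L ≈ 8.00 mH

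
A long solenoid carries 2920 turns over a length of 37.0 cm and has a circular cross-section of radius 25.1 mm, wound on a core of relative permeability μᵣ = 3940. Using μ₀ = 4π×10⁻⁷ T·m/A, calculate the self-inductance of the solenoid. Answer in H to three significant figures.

A = πr² = π(2.510×10^-2 m)² = 1.979×10^-3 m².
For a long solenoid, L = μ₀μᵣN²A/ℓ.
L = (4π×10⁻⁷)(3940)(2920)²(1.979×10^-3)/(0.37 m) = 225.8 H.

L ≈ 226 H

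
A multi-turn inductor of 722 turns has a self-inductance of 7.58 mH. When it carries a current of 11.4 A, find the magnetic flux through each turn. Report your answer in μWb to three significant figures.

Φ_B ≈ 120 μWb

From L = NΦ_B/I, the flux per turn is Φ_B = LI/N.
Φ_B = (7.580×10^-3 H)(11.4 A)/722 = 1.197×10^-4 Wb.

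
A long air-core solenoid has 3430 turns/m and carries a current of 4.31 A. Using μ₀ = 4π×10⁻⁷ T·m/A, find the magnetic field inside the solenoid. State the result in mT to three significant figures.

Inside a long solenoid, B = μ₀nI.
B = (4π×10⁻⁷)(3.430×10^3 m⁻¹)(4.31 A) = 1.858×10^-2 T.

B ≈ 18.6 mT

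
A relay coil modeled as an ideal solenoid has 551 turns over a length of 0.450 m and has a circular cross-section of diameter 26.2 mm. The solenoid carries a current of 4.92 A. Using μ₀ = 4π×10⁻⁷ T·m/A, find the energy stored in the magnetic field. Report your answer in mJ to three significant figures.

U ≈ 5.53 mJ

A = π(d/2)² = π(1.310×10^-2 m)² = 5.391×10^-4 m².
L = μ₀N²A/ℓ = (4π×10⁻⁷)(551)²(5.391×10^-4)/(0.45) = 4.571×10^-4 H.
U = ½LI² = ½(4.571×10^-4)(4.92)² = 5.532×10^-3 J.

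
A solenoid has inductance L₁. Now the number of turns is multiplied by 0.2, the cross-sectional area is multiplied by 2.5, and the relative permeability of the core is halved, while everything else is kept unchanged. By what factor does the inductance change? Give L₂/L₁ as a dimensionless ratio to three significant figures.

For a solenoid, L ∝ μᵣN²A/ℓ.
L₂/L₁ = (0.2)^2 × (2.5) × (0.5) = 0.0500.

L₂/L₁ = 0.0500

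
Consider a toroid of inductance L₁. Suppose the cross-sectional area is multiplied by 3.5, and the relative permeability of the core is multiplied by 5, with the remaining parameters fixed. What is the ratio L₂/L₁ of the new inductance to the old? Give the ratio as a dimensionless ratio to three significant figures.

For a toroid, L ∝ μᵣN²A/R.
L₂/L₁ = (3.5) × (5) = 17.5.

L₂/L₁ = 17.5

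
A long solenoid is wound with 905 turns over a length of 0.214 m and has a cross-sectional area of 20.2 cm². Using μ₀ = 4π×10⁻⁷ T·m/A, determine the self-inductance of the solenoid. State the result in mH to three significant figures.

A = 20.2 cm² = 2.020×10^-3 m².
For a long solenoid, L = μ₀N²A/ℓ.
L = (4π×10⁻⁷)(905)²(2.020×10^-3)/(0.214 m) = 9.715×10^-3 H.

L ≈ 9.72 mH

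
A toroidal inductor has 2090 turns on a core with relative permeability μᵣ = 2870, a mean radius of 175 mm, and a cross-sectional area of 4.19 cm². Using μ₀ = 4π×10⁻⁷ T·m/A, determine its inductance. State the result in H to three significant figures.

For a thin toroid, L = μ₀μᵣN²A/(2πR).
L = (4π×10⁻⁷)(2870)(2090)²(4.190×10^-4) / (2π×0.175 m) = 6.003 H.

L ≈ 6.00 H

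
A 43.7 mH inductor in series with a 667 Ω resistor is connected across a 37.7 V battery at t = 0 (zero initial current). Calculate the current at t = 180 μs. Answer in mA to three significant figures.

I ≈ 52.9 mA

τ = L/R = 4.370×10^-2/667 = 6.552×10^-5 s; final current I_∞ = ε/R = 37.7/667 = 5.652×10^-2 A.
I(t) = I_∞(1 − e^(−t/τ)) with t/τ = 2.747.
I = (5.652×10^-2)(1 − e^(−2.747)) = 5.290×10^-2 A.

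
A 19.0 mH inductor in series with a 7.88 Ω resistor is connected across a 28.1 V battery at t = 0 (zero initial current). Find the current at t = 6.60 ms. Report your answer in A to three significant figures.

τ = L/R = 1.900×10^-2/7.88 = 2.411×10^-3 s; final current I_∞ = ε/R = 28.1/7.88 = 3.566 A.
I(t) = I_∞(1 − e^(−t/τ)) with t/τ = 2.737.
I = (3.566)(1 − e^(−2.737)) = 3.335 A.

I ≈ 3.34 A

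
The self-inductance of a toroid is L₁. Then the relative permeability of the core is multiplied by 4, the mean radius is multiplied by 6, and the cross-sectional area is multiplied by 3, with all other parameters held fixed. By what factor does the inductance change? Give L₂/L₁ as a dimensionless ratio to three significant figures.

For a toroid, L ∝ μᵣN²A/R.
L₂/L₁ = (4) × (6)^-1 × (3) = 2.00.

L₂/L₁ = 2.00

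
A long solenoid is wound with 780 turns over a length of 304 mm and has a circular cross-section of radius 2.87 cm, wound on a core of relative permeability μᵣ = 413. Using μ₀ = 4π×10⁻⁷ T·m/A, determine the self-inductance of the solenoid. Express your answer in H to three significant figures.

A = πr² = π(2.870×10^-2 m)² = 2.588×10^-3 m².
For a long solenoid, L = μ₀μᵣN²A/ℓ.
L = (4π×10⁻⁷)(413)(780)²(2.588×10^-3)/(0.304 m) = 2.688 H.

L ≈ 2.69 H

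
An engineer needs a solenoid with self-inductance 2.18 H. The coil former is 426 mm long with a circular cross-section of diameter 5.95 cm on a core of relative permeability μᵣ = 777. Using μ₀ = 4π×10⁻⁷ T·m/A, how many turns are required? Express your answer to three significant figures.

N ≈ 585 turns

A = π(d/2)² = π(2.975×10^-2 m)² = 2.781×10^-3 m².
From L = μ₀μᵣN²A/ℓ, N = √(Lℓ / (μ₀μᵣA)).
N = √[(2.18)(0.426) / ((4π×10⁻⁷)(777)×2.781×10^-3)] = √(3.421×10^5) ≈ 584.9.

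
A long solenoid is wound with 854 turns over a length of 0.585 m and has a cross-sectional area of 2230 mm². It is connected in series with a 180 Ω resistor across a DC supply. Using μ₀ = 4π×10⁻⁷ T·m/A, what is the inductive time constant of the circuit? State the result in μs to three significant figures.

A = 2230 mm² = 2.230×10^-3 m².
L = μ₀N²A/ℓ = (4π×10⁻⁷)(854)²(2.230×10^-3)/(0.585) = 3.494×10^-3 H.
τ = L/R = (3.494×10^-3)/(180) = 1.941×10^-5 s.

τ ≈ 19.4 μs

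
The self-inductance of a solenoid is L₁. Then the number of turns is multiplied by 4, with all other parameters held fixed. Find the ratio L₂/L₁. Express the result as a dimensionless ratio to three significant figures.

L₂/L₁ = 16.0

For a solenoid, L ∝ μᵣN²A/ℓ.
L₂/L₁ = (4)^2 = 16.0.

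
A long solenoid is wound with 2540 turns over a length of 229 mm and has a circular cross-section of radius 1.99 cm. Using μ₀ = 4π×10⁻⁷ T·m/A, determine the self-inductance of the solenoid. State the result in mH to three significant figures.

L ≈ 44.0 mH

A = πr² = π(1.990×10^-2 m)² = 1.244×10^-3 m².
For a long solenoid, L = μ₀N²A/ℓ.
L = (4π×10⁻⁷)(2540)²(1.244×10^-3)/(0.229 m) = 4.4045×10^-2 H.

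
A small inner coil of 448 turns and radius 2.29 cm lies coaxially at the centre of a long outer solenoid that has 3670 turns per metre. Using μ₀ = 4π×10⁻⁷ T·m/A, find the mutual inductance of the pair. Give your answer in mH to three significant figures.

The outer solenoid produces a uniform field B₁ = μ₀n₁I₁ across the inner coil,
so the flux linkage is N₂Φ = N₂B₁A₂ = μ₀n₁N₂A₂·I₁, giving M = μ₀n₁N₂A₂.
A₂ = πr² = π(2.290×10^-2 m)² = 1.647×10^-3 m².
M = (4π×10⁻⁷)(3670)(448)(1.647×10^-3) = 3.404×10^-3 H.

M ≈ 3.40 mH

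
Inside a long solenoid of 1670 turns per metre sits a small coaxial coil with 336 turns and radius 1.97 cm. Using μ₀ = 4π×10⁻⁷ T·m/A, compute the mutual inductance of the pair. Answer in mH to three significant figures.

M ≈ 0.860 mH

The outer solenoid produces a uniform field B₁ = μ₀n₁I₁ across the inner coil,
so the flux linkage is N₂Φ = N₂B₁A₂ = μ₀n₁N₂A₂·I₁, giving M = μ₀n₁N₂A₂.
A₂ = πr² = π(1.970×10^-2 m)² = 1.219×10^-3 m².
M = (4π×10⁻⁷)(1670)(336)(1.219×10^-3) = 8.597×10^-4 H.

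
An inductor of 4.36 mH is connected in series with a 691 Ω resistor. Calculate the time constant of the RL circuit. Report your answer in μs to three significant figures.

τ = L/R = (4.360×10^-3 H)/(691 Ω) = 6.310×10^-6 s.

τ ≈ 6.31 μs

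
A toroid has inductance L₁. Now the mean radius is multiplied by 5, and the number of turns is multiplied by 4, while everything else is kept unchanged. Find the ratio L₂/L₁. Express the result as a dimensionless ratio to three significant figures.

L₂/L₁ = 3.20

For a toroid, L ∝ μᵣN²A/R.
L₂/L₁ = (5)^-1 × (4)^2 = 3.20.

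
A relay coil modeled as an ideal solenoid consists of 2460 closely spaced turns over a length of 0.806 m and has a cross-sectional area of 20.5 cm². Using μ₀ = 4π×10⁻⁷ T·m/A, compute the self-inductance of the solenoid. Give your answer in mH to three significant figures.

L ≈ 19.3 mH

A = 20.5 cm² = 2.050×10^-3 m².
For a long solenoid, L = μ₀N²A/ℓ.
L = (4π×10⁻⁷)(2460)²(2.050×10^-3)/(0.806 m) = 1.934×10^-2 H.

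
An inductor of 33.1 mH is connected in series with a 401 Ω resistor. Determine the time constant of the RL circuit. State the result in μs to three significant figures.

τ ≈ 82.5 μs

τ = L/R = (3.310×10^-2 H)/(401 Ω) = 8.254×10^-5 s.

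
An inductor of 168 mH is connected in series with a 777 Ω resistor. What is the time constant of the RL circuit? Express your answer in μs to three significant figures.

τ ≈ 216 μs

τ = L/R = (0.168 H)/(777 Ω) = 2.162×10^-4 s.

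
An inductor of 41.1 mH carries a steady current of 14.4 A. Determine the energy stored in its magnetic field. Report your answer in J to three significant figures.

Stored magnetic energy: U = ½LI².
U = ½(4.110×10^-2 H)(14.4 A)² = 4.261 J.

U ≈ 4.26 J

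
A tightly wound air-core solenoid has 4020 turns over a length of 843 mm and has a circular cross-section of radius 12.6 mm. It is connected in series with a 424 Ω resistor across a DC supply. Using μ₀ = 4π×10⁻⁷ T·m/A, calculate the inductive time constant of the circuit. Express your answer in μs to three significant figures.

A = πr² = π(1.260×10^-2 m)² = 4.988×10^-4 m².
L = μ₀N²A/ℓ = (4π×10⁻⁷)(4020)²(4.988×10^-4)/(0.843) = 1.202×10^-2 H.
τ = L/R = (1.202×10^-2)/(424) = 2.834×10^-5 s.

τ ≈ 28.3 μs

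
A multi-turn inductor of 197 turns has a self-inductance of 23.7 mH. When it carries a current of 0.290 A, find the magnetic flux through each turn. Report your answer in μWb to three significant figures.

Φ_B ≈ 34.9 μWb

From L = NΦ_B/I, the flux per turn is Φ_B = LI/N.
Φ_B = (2.370×10^-2 H)(0.290 A)/197 = 3.489×10^-5 Wb.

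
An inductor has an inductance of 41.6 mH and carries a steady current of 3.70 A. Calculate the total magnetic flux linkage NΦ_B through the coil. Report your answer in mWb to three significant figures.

From L = NΦ_B/I, the flux linkage is NΦ_B = LI.
NΦ_B = (4.160×10^-2 H)(3.70 A) = 0.1539 Wb.

NΦ_B ≈ 154 mWb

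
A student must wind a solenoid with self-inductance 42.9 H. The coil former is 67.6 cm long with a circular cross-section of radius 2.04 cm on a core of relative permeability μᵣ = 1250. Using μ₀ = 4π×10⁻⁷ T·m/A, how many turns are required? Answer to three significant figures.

A = πr² = π(2.040×10^-2 m)² = 1.307×10^-3 m².
From L = μ₀μᵣN²A/ℓ, N = √(Lℓ / (μ₀μᵣA)).
N = √[(42.9)(0.676) / ((4π×10⁻⁷)(1250)×1.307×10^-3)] = √(1.412×10^7) ≈ 3757.8.

N ≈ 3760 turns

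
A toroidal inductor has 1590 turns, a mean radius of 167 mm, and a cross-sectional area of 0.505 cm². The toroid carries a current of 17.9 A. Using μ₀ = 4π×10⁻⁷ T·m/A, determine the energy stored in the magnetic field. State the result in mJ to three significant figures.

U ≈ 24.5 mJ

L = μ₀N²A/(2πR) = (4π×10⁻⁷)(1590)²(5.050×10^-5)/(2π×0.167) = 1.529×10^-4 H.
U = ½LI² = ½(1.529×10^-4)(17.9)² = 2.449×10^-2 J.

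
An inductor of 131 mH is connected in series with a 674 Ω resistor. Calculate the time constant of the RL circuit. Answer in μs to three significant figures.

τ ≈ 194 μs

τ = L/R = (0.131 H)/(674 Ω) = 1.944×10^-4 s.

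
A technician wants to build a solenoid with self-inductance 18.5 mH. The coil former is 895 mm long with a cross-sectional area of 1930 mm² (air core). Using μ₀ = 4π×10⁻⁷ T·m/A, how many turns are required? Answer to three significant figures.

N ≈ 2610 turns

A = 1930 mm² = 1.930×10^-3 m².
From L = μ₀N²A/ℓ, N = √(Lℓ / (μ₀A)).
N = √[(1.850×10^-2)(0.895) / ((4π×10⁻⁷)×1.930×10^-3)] = √(6.827×10^6) ≈ 2612.8.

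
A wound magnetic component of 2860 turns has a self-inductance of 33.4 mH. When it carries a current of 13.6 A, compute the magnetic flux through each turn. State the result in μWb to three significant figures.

From L = NΦ_B/I, the flux per turn is Φ_B = LI/N.
Φ_B = (3.340×10^-2 H)(13.6 A)/2860 = 1.588×10^-4 Wb.

Φ_B ≈ 159 μWb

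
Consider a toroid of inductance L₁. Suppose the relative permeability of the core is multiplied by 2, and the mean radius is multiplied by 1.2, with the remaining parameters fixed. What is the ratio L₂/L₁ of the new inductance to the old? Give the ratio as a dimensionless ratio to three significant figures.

For a toroid, L ∝ μᵣN²A/R.
L₂/L₁ = (2) × (1.2)^-1 = 1.67.

L₂/L₁ = 1.67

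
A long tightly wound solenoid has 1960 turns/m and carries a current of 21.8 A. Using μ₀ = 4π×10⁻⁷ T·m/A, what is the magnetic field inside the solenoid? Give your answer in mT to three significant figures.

Inside a long solenoid, B = μ₀nI.
B = (4π×10⁻⁷)(1.960×10^3 m⁻¹)(21.8 A) = 5.369×10^-2 T.

B ≈ 53.7 mT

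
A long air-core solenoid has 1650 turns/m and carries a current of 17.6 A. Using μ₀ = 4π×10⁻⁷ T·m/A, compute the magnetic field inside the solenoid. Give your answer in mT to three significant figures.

Inside a long solenoid, B = μ₀nI.
B = (4π×10⁻⁷)(1.650×10^3 m⁻¹)(17.6 A) = 3.649×10^-2 T.

B ≈ 36.5 mT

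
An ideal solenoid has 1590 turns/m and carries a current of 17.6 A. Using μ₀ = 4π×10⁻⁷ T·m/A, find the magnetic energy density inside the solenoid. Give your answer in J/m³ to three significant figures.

B = μ₀nI = (4π×10⁻⁷)(1.590×10^3)(17.6) = 3.517×10^-2 T.
u = B²/(2μ₀) = (3.517×10^-2)²/(2×4π×10⁻⁷) = 492 J/m³.

u ≈ 492 J/m³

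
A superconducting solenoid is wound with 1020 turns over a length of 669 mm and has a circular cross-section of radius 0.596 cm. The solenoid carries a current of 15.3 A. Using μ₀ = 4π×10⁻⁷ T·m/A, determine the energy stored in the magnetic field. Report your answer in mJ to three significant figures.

A = πr² = π(5.960×10^-3 m)² = 1.116×10^-4 m².
L = μ₀N²A/ℓ = (4π×10⁻⁷)(1020)²(1.116×10^-4)/(0.669) = 2.181×10^-4 H.
U = ½LI² = ½(2.181×10^-4)(15.3)² = 2.553×10^-2 J.

U ≈ 25.5 mJ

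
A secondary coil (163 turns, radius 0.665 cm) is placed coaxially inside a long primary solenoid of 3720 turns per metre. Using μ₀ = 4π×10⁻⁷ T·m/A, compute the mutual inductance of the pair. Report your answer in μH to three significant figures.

M ≈ 106 μH

The outer solenoid produces a uniform field B₁ = μ₀n₁I₁ across the inner coil,
so the flux linkage is N₂Φ = N₂B₁A₂ = μ₀n₁N₂A₂·I₁, giving M = μ₀n₁N₂A₂.
A₂ = πr² = π(6.650×10^-3 m)² = 1.389×10^-4 m².
M = (4π×10⁻⁷)(3720)(163)(1.389×10^-4) = 1.059×10^-4 H.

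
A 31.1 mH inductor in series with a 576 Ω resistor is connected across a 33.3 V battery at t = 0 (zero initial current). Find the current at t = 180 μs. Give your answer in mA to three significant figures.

I ≈ 55.8 mA

τ = L/R = 3.110×10^-2/576 = 5.399×10^-5 s; final current I_∞ = ε/R = 33.3/576 = 5.781×10^-2 A.
I(t) = I_∞(1 − e^(−t/τ)) with t/τ = 3.334.
I = (5.781×10^-2)(1 − e^(−3.334)) = 5.575×10^-2 A.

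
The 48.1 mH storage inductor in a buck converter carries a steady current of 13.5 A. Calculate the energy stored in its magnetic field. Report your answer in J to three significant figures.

U ≈ 4.38 J

Stored magnetic energy: U = ½LI².
U = ½(4.810×10^-2 H)(13.5 A)² = 4.383 J.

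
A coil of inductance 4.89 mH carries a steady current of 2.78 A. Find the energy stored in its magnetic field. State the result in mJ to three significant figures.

U ≈ 18.9 mJ

Stored magnetic energy: U = ½LI².
U = ½(4.890×10^-3 H)(2.78 A)² = 1.890×10^-2 J.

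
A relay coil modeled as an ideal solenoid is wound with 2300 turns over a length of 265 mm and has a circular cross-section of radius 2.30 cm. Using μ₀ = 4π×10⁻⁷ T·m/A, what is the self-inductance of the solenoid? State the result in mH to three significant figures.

A = πr² = π(2.300×10^-2 m)² = 1.662×10^-3 m².
For a long solenoid, L = μ₀N²A/ℓ.
L = (4π×10⁻⁷)(2300)²(1.662×10^-3)/(0.265 m) = 4.169×10^-2 H.

L ≈ 41.7 mH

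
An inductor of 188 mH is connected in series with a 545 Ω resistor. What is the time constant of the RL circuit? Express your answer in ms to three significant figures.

τ ≈ 0.345 ms

τ = L/R = (0.188 H)/(545 Ω) = 3.450×10^-4 s.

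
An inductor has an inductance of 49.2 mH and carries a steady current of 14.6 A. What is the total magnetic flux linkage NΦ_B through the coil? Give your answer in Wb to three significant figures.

From L = NΦ_B/I, the flux linkage is NΦ_B = LI.
NΦ_B = (4.920×10^-2 H)(14.6 A) = 0.7183 Wb.

NΦ_B ≈ 0.718 Wb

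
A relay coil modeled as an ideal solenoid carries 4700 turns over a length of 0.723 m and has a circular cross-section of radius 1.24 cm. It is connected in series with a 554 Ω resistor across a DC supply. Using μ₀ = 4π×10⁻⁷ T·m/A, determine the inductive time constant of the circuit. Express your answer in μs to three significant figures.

A = πr² = π(1.240×10^-2 m)² = 4.831×10^-4 m².
L = μ₀N²A/ℓ = (4π×10⁻⁷)(4700)²(4.831×10^-4)/(0.723) = 1.8546×10^-2 H.
τ = L/R = (1.8546×10^-2)/(554) = 3.348×10^-5 s.

τ ≈ 33.5 μs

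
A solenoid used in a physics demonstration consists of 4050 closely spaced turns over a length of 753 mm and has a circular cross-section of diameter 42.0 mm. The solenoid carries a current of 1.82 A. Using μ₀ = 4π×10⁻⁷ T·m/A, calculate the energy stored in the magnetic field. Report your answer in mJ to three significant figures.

U ≈ 62.8 mJ

A = π(d/2)² = π(2.100×10^-2 m)² = 1.385×10^-3 m².
L = μ₀N²A/ℓ = (4π×10⁻⁷)(4050)²(1.385×10^-3)/(0.753) = 3.792×10^-2 H.
U = ½LI² = ½(3.792×10^-2)(1.82)² = 6.281×10^-2 J.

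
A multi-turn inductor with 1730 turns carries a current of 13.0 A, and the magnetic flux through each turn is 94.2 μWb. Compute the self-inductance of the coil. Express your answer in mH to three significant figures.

Self-inductance is defined by L = NΦ_B/I (flux linkage over current).
L = (1730)(9.420×10^-5 Wb)/(13.0 A) = 1.254×10^-2 H.

L ≈ 12.5 mH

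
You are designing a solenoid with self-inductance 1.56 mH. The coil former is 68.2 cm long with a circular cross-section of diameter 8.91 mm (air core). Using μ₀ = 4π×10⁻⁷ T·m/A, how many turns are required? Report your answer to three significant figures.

N ≈ 3680 turns

A = π(d/2)² = π(4.455×10^-3 m)² = 6.235×10^-5 m².
From L = μ₀N²A/ℓ, N = √(Lℓ / (μ₀A)).
N = √[(1.560×10^-3)(0.682) / ((4π×10⁻⁷)×6.235×10^-5)] = √(1.358×10^7) ≈ 3684.9.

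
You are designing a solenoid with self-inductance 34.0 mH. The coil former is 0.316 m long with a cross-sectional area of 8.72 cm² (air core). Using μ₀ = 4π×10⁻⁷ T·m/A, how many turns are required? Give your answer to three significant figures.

A = 8.72 cm² = 8.720×10^-4 m².
From L = μ₀N²A/ℓ, N = √(Lℓ / (μ₀A)).
N = √[(3.400×10^-2)(0.316) / ((4π×10⁻⁷)×8.720×10^-4)] = √(9.8048×10^6) ≈ 3131.3.

N ≈ 3130 turns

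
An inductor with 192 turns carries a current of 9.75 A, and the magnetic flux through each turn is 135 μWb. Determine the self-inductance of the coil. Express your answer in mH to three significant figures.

Self-inductance is defined by L = NΦ_B/I (flux linkage over current).
L = (192)(1.350×10^-4 Wb)/(9.75 A) = 2.658×10^-3 H.

L ≈ 2.66 mH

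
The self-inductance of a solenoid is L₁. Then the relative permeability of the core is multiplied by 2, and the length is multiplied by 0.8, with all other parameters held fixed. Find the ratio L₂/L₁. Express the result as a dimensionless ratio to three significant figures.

L₂/L₁ = 2.50

For a solenoid, L ∝ μᵣN²A/ℓ.
L₂/L₁ = (2) × (0.8)^-1 = 2.50.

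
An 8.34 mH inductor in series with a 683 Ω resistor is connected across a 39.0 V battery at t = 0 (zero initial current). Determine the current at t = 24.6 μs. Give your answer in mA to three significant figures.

I ≈ 49.5 mA

τ = L/R = 8.340×10^-3/683 = 1.221×10^-5 s; final current I_∞ = ε/R = 39.0/683 = 5.710×10^-2 A.
I(t) = I_∞(1 − e^(−t/τ)) with t/τ = 2.015.
I = (5.710×10^-2)(1 − e^(−2.015)) = 4.949×10^-2 A.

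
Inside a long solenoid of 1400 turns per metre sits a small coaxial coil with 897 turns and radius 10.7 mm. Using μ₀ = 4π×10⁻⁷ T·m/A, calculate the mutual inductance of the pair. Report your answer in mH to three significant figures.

The outer solenoid produces a uniform field B₁ = μ₀n₁I₁ across the inner coil,
so the flux linkage is N₂Φ = N₂B₁A₂ = μ₀n₁N₂A₂·I₁, giving M = μ₀n₁N₂A₂.
A₂ = πr² = π(1.070×10^-2 m)² = 3.597×10^-4 m².
M = (4π×10⁻⁷)(1400)(897)(3.597×10^-4) = 5.676×10^-4 H.

M ≈ 0.568 mH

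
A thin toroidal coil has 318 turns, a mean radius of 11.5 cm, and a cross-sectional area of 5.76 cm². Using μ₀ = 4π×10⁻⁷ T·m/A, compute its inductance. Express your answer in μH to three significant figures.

For a thin toroid, L = μ₀N²A/(2πR).
L = (4π×10⁻⁷)(318)²(5.760×10^-4) / (2π×0.115 m) = 1.013×10^-4 H.

L ≈ 101 μH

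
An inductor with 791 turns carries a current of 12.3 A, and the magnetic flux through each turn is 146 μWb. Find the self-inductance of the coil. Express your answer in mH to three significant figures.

L ≈ 9.39 mH

Self-inductance is defined by L = NΦ_B/I (flux linkage over current).
L = (791)(1.460×10^-4 Wb)/(12.3 A) = 9.389×10^-3 H.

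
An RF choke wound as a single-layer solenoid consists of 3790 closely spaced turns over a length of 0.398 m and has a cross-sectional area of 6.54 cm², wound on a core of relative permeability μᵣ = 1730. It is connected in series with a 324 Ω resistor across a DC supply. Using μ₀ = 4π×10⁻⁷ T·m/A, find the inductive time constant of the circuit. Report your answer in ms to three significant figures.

τ ≈ 158 ms

A = 6.54 cm² = 6.540×10^-4 m².
L = μ₀μᵣN²A/ℓ = (4π×10⁻⁷)(1730)(3790)²(6.540×10^-4)/(0.398) = 51.31 H.
τ = L/R = (51.31)/(324) = 0.1584 s.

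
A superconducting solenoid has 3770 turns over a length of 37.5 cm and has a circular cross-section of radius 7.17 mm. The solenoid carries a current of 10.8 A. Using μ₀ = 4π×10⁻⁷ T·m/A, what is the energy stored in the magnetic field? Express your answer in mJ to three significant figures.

A = πr² = π(7.170×10^-3 m)² = 1.615×10^-4 m².
L = μ₀N²A/ℓ = (4π×10⁻⁷)(3770)²(1.615×10^-4)/(0.375) = 7.692×10^-3 H.
U = ½LI² = ½(7.692×10^-3)(10.8)² = 0.4486 J.

U ≈ 449 mJ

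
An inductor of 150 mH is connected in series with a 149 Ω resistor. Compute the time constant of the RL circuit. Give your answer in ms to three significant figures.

τ ≈ 1.01 ms

τ = L/R = (0.15 H)/(149 Ω) = 1.007×10^-3 s.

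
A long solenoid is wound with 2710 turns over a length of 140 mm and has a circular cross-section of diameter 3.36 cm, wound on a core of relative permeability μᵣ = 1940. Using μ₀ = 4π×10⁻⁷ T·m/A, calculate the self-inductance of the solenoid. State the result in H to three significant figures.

A = π(d/2)² = π(1.680×10^-2 m)² = 8.867×10^-4 m².
For a long solenoid, L = μ₀μᵣN²A/ℓ.
L = (4π×10⁻⁷)(1940)(2710)²(8.867×10^-4)/(0.14 m) = 113.4 H.

L ≈ 113 H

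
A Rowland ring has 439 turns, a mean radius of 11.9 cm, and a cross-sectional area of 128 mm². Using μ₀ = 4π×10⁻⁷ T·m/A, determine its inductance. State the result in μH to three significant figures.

L ≈ 41.5 μH

For a thin toroid, L = μ₀N²A/(2πR).
L = (4π×10⁻⁷)(439)²(1.280×10^-4) / (2π×0.119 m) = 4.146×10^-5 H.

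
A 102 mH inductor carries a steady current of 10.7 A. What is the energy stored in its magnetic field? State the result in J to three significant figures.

Stored magnetic energy: U = ½LI².
U = ½(0.102 H)(10.7 A)² = 5.839 J.

U ≈ 5.84 J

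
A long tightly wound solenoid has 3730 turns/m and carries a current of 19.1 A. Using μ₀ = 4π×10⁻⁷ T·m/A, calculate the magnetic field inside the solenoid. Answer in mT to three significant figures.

B ≈ 89.5 mT

Inside a long solenoid, B = μ₀nI.
B = (4π×10⁻⁷)(3.730×10^3 m⁻¹)(19.1 A) = 8.953×10^-2 T.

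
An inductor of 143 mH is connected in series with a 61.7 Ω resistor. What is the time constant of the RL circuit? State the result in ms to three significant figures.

τ = L/R = (0.143 H)/(61.7 Ω) = 2.318×10^-3 s.

τ ≈ 2.32 ms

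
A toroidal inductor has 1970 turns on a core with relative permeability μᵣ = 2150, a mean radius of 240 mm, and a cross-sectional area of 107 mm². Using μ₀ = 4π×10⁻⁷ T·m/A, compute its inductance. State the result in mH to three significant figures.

For a thin toroid, L = μ₀μᵣN²A/(2πR).
L = (4π×10⁻⁷)(2150)(1970)²(1.070×10^-4) / (2π×0.24 m) = 0.744 H.

L ≈ 744 mH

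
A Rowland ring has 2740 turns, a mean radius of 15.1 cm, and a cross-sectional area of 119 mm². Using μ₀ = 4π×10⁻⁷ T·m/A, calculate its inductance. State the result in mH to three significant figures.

L ≈ 1.18 mH

For a thin toroid, L = μ₀N²A/(2πR).
L = (4π×10⁻⁷)(2740)²(1.190×10^-4) / (2π×0.151 m) = 1.183×10^-3 H.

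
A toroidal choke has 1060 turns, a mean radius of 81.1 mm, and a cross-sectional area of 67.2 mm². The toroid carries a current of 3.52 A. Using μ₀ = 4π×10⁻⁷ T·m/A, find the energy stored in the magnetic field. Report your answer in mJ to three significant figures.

U ≈ 1.15 mJ

L = μ₀N²A/(2πR) = (4π×10⁻⁷)(1060)²(6.720×10^-5)/(2π×8.110×10^-2) = 1.862×10^-4 H.
U = ½LI² = ½(1.862×10^-4)(3.52)² = 1.154×10^-3 J.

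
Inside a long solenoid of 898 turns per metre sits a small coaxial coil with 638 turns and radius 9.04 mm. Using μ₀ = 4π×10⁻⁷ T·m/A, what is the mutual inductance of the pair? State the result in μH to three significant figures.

M ≈ 185 μH

The outer solenoid produces a uniform field B₁ = μ₀n₁I₁ across the inner coil,
so the flux linkage is N₂Φ = N₂B₁A₂ = μ₀n₁N₂A₂·I₁, giving M = μ₀n₁N₂A₂.
A₂ = πr² = π(9.040×10^-3 m)² = 2.567×10^-4 m².
M = (4π×10⁻⁷)(898)(638)(2.567×10^-4) = 1.848×10^-4 H.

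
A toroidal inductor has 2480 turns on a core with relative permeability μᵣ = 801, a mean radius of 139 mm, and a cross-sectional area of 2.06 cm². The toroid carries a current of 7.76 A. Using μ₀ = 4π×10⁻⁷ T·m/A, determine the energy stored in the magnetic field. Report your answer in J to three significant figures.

U ≈ 44.0 J

L = μ₀μᵣN²A/(2πR) = (4π×10⁻⁷)(801)(2480)²(2.060×10^-4)/(2π×0.139) = 1.46 H.
U = ½LI² = ½(1.46)(7.76)² = 43.97 J.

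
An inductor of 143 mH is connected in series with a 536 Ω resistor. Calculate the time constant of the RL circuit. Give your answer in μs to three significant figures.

τ ≈ 267 μs

τ = L/R = (0.143 H)/(536 Ω) = 2.668×10^-4 s.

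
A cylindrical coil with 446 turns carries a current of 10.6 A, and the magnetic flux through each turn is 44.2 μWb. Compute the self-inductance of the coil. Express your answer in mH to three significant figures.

Self-inductance is defined by L = NΦ_B/I (flux linkage over current).
L = (446)(4.420×10^-5 Wb)/(10.6 A) = 1.860×10^-3 H.

L ≈ 1.86 mH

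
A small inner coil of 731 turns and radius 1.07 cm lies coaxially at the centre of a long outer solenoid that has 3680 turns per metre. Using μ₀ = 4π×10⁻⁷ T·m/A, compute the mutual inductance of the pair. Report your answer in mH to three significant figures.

The outer solenoid produces a uniform field B₁ = μ₀n₁I₁ across the inner coil,
so the flux linkage is N₂Φ = N₂B₁A₂ = μ₀n₁N₂A₂·I₁, giving M = μ₀n₁N₂A₂.
A₂ = πr² = π(1.070×10^-2 m)² = 3.597×10^-4 m².
M = (4π×10⁻⁷)(3680)(731)(3.597×10^-4) = 1.216×10^-3 H.

M ≈ 1.22 mH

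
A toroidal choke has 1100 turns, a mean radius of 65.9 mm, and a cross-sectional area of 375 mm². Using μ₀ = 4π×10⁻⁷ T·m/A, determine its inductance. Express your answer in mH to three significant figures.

For a thin toroid, L = μ₀N²A/(2πR).
L = (4π×10⁻⁷)(1100)²(3.750×10^-4) / (2π×6.590×10^-2 m) = 1.377×10^-3 H.

L ≈ 1.38 mH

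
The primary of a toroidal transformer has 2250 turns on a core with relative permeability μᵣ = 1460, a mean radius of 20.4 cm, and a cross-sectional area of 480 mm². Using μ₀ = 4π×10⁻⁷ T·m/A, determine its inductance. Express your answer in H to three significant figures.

L ≈ 3.48 H

For a thin toroid, L = μ₀μᵣN²A/(2πR).
L = (4π×10⁻⁷)(1460)(2250)²(4.800×10^-4) / (2π×0.204 m) = 3.478 H.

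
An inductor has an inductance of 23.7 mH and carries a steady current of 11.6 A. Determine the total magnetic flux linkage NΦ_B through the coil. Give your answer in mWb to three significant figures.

NΦ_B ≈ 275 mWb

From L = NΦ_B/I, the flux linkage is NΦ_B = LI.
NΦ_B = (2.370×10^-2 H)(11.6 A) = 0.2749 Wb.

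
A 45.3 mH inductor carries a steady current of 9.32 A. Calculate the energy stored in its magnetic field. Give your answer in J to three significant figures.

Stored magnetic energy: U = ½LI².
U = ½(4.530×10^-2 H)(9.32 A)² = 1.967 J.

U ≈ 1.97 J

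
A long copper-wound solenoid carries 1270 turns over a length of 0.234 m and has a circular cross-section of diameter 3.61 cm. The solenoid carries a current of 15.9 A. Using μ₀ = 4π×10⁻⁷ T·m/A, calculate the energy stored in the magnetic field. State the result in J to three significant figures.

U ≈ 1.12 J

A = π(d/2)² = π(1.805×10^-2 m)² = 1.024×10^-3 m².
L = μ₀N²A/ℓ = (4π×10⁻⁷)(1270)²(1.024×10^-3)/(0.234) = 8.866×10^-3 H.
U = ½LI² = ½(8.866×10^-3)(15.9)² = 1.121 J.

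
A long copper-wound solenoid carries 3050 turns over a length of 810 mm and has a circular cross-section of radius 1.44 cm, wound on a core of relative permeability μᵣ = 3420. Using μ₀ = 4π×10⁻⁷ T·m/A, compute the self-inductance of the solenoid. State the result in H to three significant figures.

A = πr² = π(1.440×10^-2 m)² = 6.514×10^-4 m².
For a long solenoid, L = μ₀μᵣN²A/ℓ.
L = (4π×10⁻⁷)(3420)(3050)²(6.514×10^-4)/(0.81 m) = 32.15 H.

L ≈ 32.2 H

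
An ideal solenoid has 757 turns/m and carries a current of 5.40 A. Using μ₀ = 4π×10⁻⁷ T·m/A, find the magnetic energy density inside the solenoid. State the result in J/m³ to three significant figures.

u ≈ 10.5 J/m³

B = μ₀nI = (4π×10⁻⁷)(757)(5.40) = 5.137×10^-3 T.
u = B²/(2μ₀) = (5.137×10^-3)²/(2×4π×10⁻⁷) = 10.5 J/m³.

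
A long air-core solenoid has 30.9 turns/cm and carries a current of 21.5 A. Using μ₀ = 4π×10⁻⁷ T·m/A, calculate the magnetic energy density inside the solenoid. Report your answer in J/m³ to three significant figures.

B = μ₀nI = (4π×10⁻⁷)(3.090×10^3)(21.5) = 8.348×10^-2 T.
u = B²/(2μ₀) = (8.348×10^-2)²/(2×4π×10⁻⁷) = 2.773×10^3 J/m³.

u ≈ 2770 J/m³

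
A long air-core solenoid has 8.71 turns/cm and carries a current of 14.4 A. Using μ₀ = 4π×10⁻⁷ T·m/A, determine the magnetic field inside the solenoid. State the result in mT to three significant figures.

B ≈ 15.8 mT

Inside a long solenoid, B = μ₀nI.
B = (4π×10⁻⁷)(871 m⁻¹)(14.4 A) = 1.576×10^-2 T.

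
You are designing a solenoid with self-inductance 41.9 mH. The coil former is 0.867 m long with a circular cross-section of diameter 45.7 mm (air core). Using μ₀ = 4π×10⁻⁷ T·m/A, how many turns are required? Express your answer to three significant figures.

N ≈ 4200 turns

A = π(d/2)² = π(2.285×10^-2 m)² = 1.640×10^-3 m².
From L = μ₀N²A/ℓ, N = √(Lℓ / (μ₀A)).
N = √[(4.190×10^-2)(0.867) / ((4π×10⁻⁷)×1.640×10^-3)] = √(1.762×10^7) ≈ 4198.1.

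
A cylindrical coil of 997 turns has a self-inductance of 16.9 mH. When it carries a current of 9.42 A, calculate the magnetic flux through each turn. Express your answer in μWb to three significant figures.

Φ_B ≈ 160 μWb

From L = NΦ_B/I, the flux per turn is Φ_B = LI/N.
Φ_B = (1.690×10^-2 H)(9.42 A)/997 = 1.597×10^-4 Wb.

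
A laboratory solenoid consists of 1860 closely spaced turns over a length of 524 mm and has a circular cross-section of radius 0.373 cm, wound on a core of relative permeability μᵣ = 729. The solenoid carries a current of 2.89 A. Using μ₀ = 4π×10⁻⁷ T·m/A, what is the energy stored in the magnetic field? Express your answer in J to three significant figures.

A = πr² = π(3.730×10^-3 m)² = 4.371×10^-5 m².
L = μ₀μᵣN²A/ℓ = (4π×10⁻⁷)(729)(1860)²(4.371×10^-5)/(0.524) = 0.2644 H.
U = ½LI² = ½(0.2644)(2.89)² = 1.104 J.

U ≈ 1.10 J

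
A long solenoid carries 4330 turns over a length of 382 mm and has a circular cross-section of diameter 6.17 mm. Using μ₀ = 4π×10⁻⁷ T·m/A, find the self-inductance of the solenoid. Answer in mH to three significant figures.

L ≈ 1.84 mH

A = π(d/2)² = π(3.085×10^-3 m)² = 2.990×10^-5 m².
For a long solenoid, L = μ₀N²A/ℓ.
L = (4π×10⁻⁷)(4330)²(2.990×10^-5)/(0.382 m) = 1.844×10^-3 H.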